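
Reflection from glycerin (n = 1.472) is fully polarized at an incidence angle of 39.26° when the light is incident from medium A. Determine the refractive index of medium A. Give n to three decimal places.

Full polarization of the reflected beam means tan θ_B = n₂/n₁, where n₁ is the incident medium (medium A).
n₁ = n₂ / tan θ_B = 1.472 / tan 39.26° = 1.801.

n ≈ 1.801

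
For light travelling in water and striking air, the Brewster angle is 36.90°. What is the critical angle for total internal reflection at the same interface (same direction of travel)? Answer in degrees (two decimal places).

θ_c ≈ 48.66°

tan θ_B = n₂/n₁ = tan 36.90° = 0.7508.
Total internal reflection: sin θ_c = n₂/n₁ = 0.7508.
θ_c = arcsin(0.7508) = 48.66°.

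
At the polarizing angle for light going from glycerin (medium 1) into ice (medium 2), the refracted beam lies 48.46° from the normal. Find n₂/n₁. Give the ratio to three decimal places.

n₂/n₁ ≈ 0.886

At Brewster incidence θ_B = 90° − θ_t = 90° − 48.46° = 41.54°.
Then n₂/n₁ = tan θ_B = tan 41.54° = 0.886.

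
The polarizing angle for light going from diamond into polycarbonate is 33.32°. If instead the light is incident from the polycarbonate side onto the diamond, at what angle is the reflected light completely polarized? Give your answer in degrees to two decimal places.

The two Brewster angles are complementary: θ_B' = 90° − θ_B = 90° − 33.32° = 56.68°.

θ_B' ≈ 56.68°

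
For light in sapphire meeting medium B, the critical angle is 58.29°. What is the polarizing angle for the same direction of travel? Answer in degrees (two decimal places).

sin θ_c = n₂/n₁, so n₂/n₁ = sin 58.29° = 0.8507.
Brewster: tan θ_B = n₂/n₁ = 0.8507.
θ_B = arctan(0.8507) = 40.39°.

θ_B ≈ 40.39°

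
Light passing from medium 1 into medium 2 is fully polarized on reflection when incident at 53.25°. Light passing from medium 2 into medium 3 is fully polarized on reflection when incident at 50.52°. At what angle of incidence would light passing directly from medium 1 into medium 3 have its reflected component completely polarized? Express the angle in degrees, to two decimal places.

tan θ_B(1→2) = n₂/n₁ = tan 53.25° = 1.3392.
tan θ_B(2→3) = n₃/n₂ = tan 50.52° = 1.2140.
Multiplying, n₃/n₁ = 1.3392 × 1.2140 = 1.6257, and θ_B(1→3) = arctan 1.6257 = 58.40°.

θ_B ≈ 58.40°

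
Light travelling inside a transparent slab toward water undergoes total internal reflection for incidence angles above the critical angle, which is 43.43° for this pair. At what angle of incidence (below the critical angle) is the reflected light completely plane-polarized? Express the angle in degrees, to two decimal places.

n₂/n₁ = sin θ_c = sin 43.43° = 0.6875.
tan θ_B equals the same ratio, so θ_B = arctan(0.6875) = 34.51°.

θ_B ≈ 34.51°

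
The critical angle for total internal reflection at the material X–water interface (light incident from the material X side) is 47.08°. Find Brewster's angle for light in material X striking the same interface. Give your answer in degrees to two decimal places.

At the critical angle sin θ_c = n₂/n₁, giving n₂/n₁ = sin 47.08° = 0.7323.
Then tan θ_B = n₂/n₁ = 0.7323, so θ_B = arctan 0.7323 = 36.22°.

θ_B ≈ 36.22°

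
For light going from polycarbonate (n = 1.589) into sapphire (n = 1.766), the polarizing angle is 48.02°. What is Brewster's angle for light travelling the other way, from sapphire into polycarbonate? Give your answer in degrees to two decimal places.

The two Brewster angles are complementary: θ_B' = 90° − θ_B = 90° − 48.02° = 41.98°.

θ_B' ≈ 41.98°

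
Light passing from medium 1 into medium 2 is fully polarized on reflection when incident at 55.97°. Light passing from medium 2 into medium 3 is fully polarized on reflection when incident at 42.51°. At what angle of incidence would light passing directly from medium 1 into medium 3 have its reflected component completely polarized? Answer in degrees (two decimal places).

θ_B ≈ 53.62°

tan θ_B(1→2) = n₂/n₁ = tan 55.97° = 1.4809.
tan θ_B(2→3) = n₃/n₂ = tan 42.51° = 0.9167.
n₃/n₁ = 1.3575. Then tan θ_B(1→3) = n₃/n₁, so θ_B(1→3) = arctan(1.3575) = 53.62°.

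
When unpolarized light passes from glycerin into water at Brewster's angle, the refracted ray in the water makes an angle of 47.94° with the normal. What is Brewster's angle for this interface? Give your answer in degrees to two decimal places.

θ_B ≈ 42.06°

At Brewster's angle the reflected and refracted rays are perpendicular, so θ_B + θ_t = 90°.
So θ_B = 90° − θ_t = 90° − 47.94° = 42.06°.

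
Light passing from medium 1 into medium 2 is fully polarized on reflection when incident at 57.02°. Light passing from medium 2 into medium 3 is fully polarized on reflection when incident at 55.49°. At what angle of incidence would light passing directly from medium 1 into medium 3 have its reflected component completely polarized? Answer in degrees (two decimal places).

θ_B ≈ 65.96°

n₂/n₁ = tan 57.02° = 1.5410 and n₃/n₂ = tan 55.49° = 1.4545.
So n₃/n₁ = (n₂/n₁)(n₃/n₂) = 1.5410 × 1.4545 = 2.2414.
θ_B(1→3) = arctan(2.2414) = 65.96°.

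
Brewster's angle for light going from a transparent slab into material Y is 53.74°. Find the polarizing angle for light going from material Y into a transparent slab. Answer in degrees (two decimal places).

tan θ_B' = n₁/n₂ = 1/tan θ_B, so θ_B' = 90° − θ_B.
θ_B' = 90° − 53.74° = 36.26°.

θ_B' ≈ 36.26°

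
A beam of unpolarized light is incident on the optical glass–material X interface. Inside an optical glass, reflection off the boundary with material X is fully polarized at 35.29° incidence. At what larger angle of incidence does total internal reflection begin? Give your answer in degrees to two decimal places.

θ_c ≈ 45.05°

From Brewster, n₂/n₁ = tan θ_B = tan 35.29° = 0.7078.
Then sin θ_c = n₂/n₁ = 0.7078, so θ_c = arcsin 0.7078 = 45.05°.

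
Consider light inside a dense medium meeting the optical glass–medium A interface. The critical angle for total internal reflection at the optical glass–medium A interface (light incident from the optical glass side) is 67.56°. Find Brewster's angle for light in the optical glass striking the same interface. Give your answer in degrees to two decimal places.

sin θ_c = n₂/n₁, so n₂/n₁ = sin 67.56° = 0.9243.
Brewster: tan θ_B = n₂/n₁ = 0.9243.
θ_B = arctan(0.9243) = 42.75°.

θ_B ≈ 42.75°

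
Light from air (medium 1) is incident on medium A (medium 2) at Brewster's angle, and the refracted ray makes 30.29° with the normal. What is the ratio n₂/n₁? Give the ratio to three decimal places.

n₂/n₁ ≈ 1.712

At Brewster incidence θ_B = 90° − θ_t = 90° − 30.29° = 59.71°.
Then n₂/n₁ = tan θ_B = tan 59.71° = 1.712.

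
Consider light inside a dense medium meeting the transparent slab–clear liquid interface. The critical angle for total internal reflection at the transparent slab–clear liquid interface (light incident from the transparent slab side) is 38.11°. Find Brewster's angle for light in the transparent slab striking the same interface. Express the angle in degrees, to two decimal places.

n₂/n₁ = sin θ_c = sin 38.11° = 0.6172.
tan θ_B equals the same ratio, so θ_B = arctan(0.6172) = 31.68°.

θ_B ≈ 31.68°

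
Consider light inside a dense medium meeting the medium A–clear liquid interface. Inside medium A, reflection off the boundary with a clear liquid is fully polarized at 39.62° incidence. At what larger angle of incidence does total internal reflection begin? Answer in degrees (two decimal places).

tan θ_B = n₂/n₁ = tan 39.62° = 0.8279.
Total internal reflection: sin θ_c = n₂/n₁ = 0.8279.
θ_c = arcsin(0.8279) = 55.88°.

θ_c ≈ 55.88°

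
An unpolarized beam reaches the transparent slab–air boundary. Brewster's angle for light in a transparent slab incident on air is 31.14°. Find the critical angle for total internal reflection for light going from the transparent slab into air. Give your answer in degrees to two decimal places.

θ_c ≈ 37.17°

From Brewster, n₂/n₁ = tan θ_B = tan 31.14° = 0.6042.
Then sin θ_c = n₂/n₁ = 0.6042, so θ_c = arcsin 0.6042 = 37.17°.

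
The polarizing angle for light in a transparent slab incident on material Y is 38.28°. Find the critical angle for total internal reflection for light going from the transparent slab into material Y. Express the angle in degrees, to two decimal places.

n₂/n₁ = tan 38.28° = 0.7892; the critical angle satisfies sin θ_c = n₂/n₁.
θ_c = arcsin(0.7892) = 52.11°.

θ_c ≈ 52.11°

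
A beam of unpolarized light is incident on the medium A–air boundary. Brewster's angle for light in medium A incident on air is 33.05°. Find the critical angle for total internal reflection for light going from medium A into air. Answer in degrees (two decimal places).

tan θ_B = n₂/n₁ = tan 33.05° = 0.6506.
Total internal reflection: sin θ_c = n₂/n₁ = 0.6506.
θ_c = arcsin(0.6506) = 40.59°.

θ_c ≈ 40.59°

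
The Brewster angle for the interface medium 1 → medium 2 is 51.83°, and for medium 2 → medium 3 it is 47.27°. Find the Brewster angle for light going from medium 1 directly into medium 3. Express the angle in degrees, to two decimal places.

θ_B ≈ 54.02°

Each Brewster angle gives a ratio: n₂/n₁ = tan 51.83° = 1.2721, n₃/n₂ = tan 47.27° = 1.0826.
So n₃/n₁ = (n₂/n₁)(n₃/n₂) = 1.2721 × 1.0826 = 1.3772.
θ_B(1→3) = arctan(1.3772) = 54.02°.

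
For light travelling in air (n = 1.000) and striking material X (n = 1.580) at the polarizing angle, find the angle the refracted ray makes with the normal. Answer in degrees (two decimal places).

tan θ_B = n₂/n₁ = 1.580/1.000 = 1.5800, so θ_B = 57.67°.
The refracted ray is perpendicular to the reflected ray, so θ_t = 90° − θ_B = 32.33°.

θ_t ≈ 32.33°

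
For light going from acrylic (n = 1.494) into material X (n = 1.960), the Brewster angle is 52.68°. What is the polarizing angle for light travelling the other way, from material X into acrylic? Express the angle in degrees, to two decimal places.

Reversing the direction swaps n₁ and n₂, so tan θ_B' = 1/tan θ_B and θ_B' = 90° − θ_B.
Hence θ_B' = 90° − 52.68° = 37.32°.

θ_B' ≈ 37.32°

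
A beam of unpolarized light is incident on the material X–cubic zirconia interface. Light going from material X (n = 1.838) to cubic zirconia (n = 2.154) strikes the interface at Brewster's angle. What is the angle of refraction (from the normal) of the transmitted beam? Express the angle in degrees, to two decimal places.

θ_t ≈ 40.47°

tan θ_B = n₂/n₁ = 2.154/1.838 = 1.1719, so θ_B = 49.53°.
Since θ_B + θ_t = 90° at Brewster incidence, θ_t = 90° − 49.53° = 40.47°.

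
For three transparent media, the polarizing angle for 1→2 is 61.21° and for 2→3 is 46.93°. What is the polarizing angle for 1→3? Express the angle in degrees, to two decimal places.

θ_B ≈ 62.81°

n₂/n₁ = tan 61.21° = 1.8197 and n₃/n₂ = tan 46.93° = 1.0697.
Multiplying, n₃/n₁ = 1.8197 × 1.0697 = 1.9467, and θ_B(1→3) = arctan 1.9467 = 62.81°.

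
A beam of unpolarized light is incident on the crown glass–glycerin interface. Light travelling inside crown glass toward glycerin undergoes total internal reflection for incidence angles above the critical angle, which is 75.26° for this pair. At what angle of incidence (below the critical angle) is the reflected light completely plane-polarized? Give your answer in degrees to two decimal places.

θ_B ≈ 44.04°

sin θ_c = n₂/n₁, so n₂/n₁ = sin 75.26° = 0.9671.
Brewster: tan θ_B = n₂/n₁ = 0.9671.
θ_B = arctan(0.9671) = 44.04°.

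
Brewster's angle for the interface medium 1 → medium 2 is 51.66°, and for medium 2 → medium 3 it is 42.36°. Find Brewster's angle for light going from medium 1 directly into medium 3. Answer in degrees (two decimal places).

θ_B ≈ 49.06°

Each Brewster angle gives a ratio: n₂/n₁ = tan 51.66° = 1.2644, n₃/n₂ = tan 42.36° = 0.9118.
Multiplying, n₃/n₁ = 1.2644 × 0.9118 = 1.1529, and θ_B(1→3) = arctan 1.1529 = 49.06°.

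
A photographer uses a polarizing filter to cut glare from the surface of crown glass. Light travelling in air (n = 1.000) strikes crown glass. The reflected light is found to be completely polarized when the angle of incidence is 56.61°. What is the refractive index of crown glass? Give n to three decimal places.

n ≈ 1.517

At Brewster's angle, tan θ_B = n₂/n₁ with n₁ on the incident side (air) and n₂ on the transmitted side (crown glass).
n₂ = n₁ tan θ_B = 1.000 × tan 56.61° = 1.517.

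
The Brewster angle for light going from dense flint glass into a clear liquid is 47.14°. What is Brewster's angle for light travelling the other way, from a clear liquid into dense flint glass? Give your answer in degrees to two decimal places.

θ_B' ≈ 42.86°

Reversing the direction swaps n₁ and n₂, so tan θ_B' = 1/tan θ_B and θ_B' = 90° − θ_B.
Hence θ_B' = 90° − 47.14° = 42.86°.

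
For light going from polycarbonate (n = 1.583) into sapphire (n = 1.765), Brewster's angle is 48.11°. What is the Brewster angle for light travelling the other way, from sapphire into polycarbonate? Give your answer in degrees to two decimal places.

The two Brewster angles are complementary: θ_B' = 90° − θ_B = 90° − 48.11° = 41.89°.

θ_B' ≈ 41.89°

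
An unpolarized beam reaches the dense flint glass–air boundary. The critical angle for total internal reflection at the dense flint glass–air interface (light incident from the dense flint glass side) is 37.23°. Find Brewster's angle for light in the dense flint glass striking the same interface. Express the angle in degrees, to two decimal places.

θ_B ≈ 31.17°

sin θ_c = n₂/n₁, so n₂/n₁ = sin 37.23° = 0.6050.
Brewster: tan θ_B = n₂/n₁ = 0.6050.
θ_B = arctan(0.6050) = 31.17°.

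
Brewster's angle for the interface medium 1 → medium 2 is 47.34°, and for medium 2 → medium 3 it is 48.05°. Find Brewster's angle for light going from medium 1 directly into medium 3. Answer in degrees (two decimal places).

θ_B ≈ 50.37°

n₂/n₁ = tan 47.34° = 1.0852 and n₃/n₂ = tan 48.05° = 1.1126.
n₃/n₁ = 1.2074. Then tan θ_B(1→3) = n₃/n₁, so θ_B(1→3) = arctan(1.2074) = 50.37°.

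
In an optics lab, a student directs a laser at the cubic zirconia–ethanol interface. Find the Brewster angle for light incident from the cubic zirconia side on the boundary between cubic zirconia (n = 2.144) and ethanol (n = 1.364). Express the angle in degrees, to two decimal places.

Here n₂/n₁ = 1.364/2.144 = 0.6362, and Brewster's law gives tan θ_B = n₂/n₁. Taking the arctangent, θ_B = 32.46°.

θ_B ≈ 32.46°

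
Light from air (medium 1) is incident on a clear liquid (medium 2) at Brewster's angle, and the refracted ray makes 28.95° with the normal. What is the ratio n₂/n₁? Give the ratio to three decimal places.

n₂/n₁ ≈ 1.808

At Brewster incidence θ_B = 90° − θ_t = 90° − 28.95° = 61.05°.
Then n₂/n₁ = tan θ_B = tan 61.05° = 1.808.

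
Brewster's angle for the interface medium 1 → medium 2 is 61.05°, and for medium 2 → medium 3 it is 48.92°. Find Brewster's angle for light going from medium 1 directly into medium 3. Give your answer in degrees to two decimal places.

tan θ_B(1→2) = n₂/n₁ = tan 61.05° = 1.8078.
tan θ_B(2→3) = n₃/n₂ = tan 48.92° = 1.1471.
So n₃/n₁ = (n₂/n₁)(n₃/n₂) = 1.8078 × 1.1471 = 2.0737.
θ_B(1→3) = arctan(2.0737) = 64.26°.

θ_B ≈ 64.26°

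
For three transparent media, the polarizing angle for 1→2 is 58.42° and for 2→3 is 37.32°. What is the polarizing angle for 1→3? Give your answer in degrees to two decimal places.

θ_B ≈ 51.12°

tan θ_B(1→2) = n₂/n₁ = tan 58.42° = 1.6267.
tan θ_B(2→3) = n₃/n₂ = tan 37.32° = 0.7623.
Multiplying, n₃/n₁ = 1.6267 × 0.7623 = 1.2401, and θ_B(1→3) = arctan 1.2401 = 51.12°.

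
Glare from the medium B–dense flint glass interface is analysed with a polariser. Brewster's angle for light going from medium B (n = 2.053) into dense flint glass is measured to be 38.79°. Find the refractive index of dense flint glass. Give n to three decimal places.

At Brewster's angle, tan θ_B = n₂/n₁ with n₁ on the incident side (medium B) and n₂ on the transmitted side (dense flint glass).
n₂ = n₁ tan θ_B = 2.053 × tan 38.79° = 1.650.

n ≈ 1.650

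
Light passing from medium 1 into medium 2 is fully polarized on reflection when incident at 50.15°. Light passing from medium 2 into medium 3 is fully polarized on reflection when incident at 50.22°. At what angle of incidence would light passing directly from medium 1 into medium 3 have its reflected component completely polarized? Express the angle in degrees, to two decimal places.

θ_B ≈ 55.20°

n₂/n₁ = tan 50.15° = 1.1981 and n₃/n₂ = tan 50.22° = 1.2011.
So n₃/n₁ = (n₂/n₁)(n₃/n₂) = 1.1981 × 1.2011 = 1.4390.
θ_B(1→3) = arctan(1.4390) = 55.20°.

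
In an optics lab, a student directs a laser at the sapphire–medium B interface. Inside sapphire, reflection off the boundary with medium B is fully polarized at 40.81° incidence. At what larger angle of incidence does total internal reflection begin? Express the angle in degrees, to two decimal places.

tan θ_B = n₂/n₁ = tan 40.81° = 0.8635.
Total internal reflection: sin θ_c = n₂/n₁ = 0.8635.
θ_c = arcsin(0.8635) = 59.71°.

θ_c ≈ 59.71°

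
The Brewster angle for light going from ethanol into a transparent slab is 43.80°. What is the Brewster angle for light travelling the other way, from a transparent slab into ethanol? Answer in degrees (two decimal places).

Reversing the direction swaps n₁ and n₂, so tan θ_B' = 1/tan θ_B and θ_B' = 90° − θ_B.
Hence θ_B' = 90° − 43.80° = 46.20°.

θ_B' ≈ 46.20°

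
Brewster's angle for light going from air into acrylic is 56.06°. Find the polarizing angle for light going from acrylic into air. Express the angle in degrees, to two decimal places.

θ_B' ≈ 33.94°

tan θ_B' = n₁/n₂ = 1/tan θ_B, so θ_B' = 90° − θ_B.
θ_B' = 90° − 56.06° = 33.94°.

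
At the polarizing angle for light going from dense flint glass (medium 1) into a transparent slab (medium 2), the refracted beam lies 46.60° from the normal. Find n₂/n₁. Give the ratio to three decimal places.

θ_B + θ_t = 90°, so θ_B = 90° − 46.60° = 43.40°.
tan θ_B = n₂/n₁, so n₂/n₁ = tan 43.40° = 0.946.

n₂/n₁ ≈ 0.946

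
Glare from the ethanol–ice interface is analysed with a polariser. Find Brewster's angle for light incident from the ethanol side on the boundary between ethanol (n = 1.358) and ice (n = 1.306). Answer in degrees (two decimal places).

θ_B ≈ 43.88°

At Brewster's angle the reflected and refracted rays are perpendicular, which with Snell's law gives tan θ_B = n₂/n₁.
Brewster's condition: tan θ_B = n₂/n₁ = 1.306/1.358 = 0.9617. Taking the arctangent, θ_B = 43.88°.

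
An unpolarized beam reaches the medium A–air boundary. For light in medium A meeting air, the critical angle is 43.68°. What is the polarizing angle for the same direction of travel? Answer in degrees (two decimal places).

θ_B ≈ 34.63°

n₂/n₁ = sin θ_c = sin 43.68° = 0.6906.
tan θ_B equals the same ratio, so θ_B = arctan(0.6906) = 34.63°.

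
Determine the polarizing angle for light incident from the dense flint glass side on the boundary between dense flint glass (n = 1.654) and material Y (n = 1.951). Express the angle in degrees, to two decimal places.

θ_B ≈ 49.71°

Brewster's condition: tan θ_B = n₂/n₁ = 1.951/1.654 = 1.1796.
θ_B = arctan(1.1796) = 49.71°.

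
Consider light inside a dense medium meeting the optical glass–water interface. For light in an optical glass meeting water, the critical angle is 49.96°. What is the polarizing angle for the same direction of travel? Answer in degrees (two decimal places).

sin θ_c = n₂/n₁, so n₂/n₁ = sin 49.96° = 0.7656.
Brewster: tan θ_B = n₂/n₁ = 0.7656.
θ_B = arctan(0.7656) = 37.44°.

θ_B ≈ 37.44°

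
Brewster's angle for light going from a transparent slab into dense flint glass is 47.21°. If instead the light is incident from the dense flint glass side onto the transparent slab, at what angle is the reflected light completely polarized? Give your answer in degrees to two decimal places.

tan θ_B' = n₁/n₂ = 1/tan θ_B, so θ_B' = 90° − θ_B.
θ_B' = 90° − 47.21° = 42.79°.

θ_B' ≈ 42.79°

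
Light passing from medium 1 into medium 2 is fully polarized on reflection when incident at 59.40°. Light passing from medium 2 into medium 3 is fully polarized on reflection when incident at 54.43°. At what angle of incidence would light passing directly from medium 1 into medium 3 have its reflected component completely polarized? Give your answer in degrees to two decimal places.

θ_B ≈ 67.07°

n₂/n₁ = tan 59.40° = 1.6909 and n₃/n₂ = tan 54.43° = 1.3983.
Multiplying, n₃/n₁ = 1.6909 × 1.3983 = 2.3644, and θ_B(1→3) = arctan 2.3644 = 67.07°.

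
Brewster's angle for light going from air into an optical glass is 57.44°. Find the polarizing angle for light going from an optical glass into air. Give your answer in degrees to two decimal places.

Reversing the direction swaps n₁ and n₂, so tan θ_B' = 1/tan θ_B and θ_B' = 90° − θ_B.
Hence θ_B' = 90° − 57.44° = 32.56°.

θ_B' ≈ 32.56°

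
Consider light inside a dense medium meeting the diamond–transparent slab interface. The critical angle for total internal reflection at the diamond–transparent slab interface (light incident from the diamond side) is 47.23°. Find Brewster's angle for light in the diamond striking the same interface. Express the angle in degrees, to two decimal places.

n₂/n₁ = sin θ_c = sin 47.23° = 0.7341.
tan θ_B equals the same ratio, so θ_B = arctan(0.7341) = 36.28°.

θ_B ≈ 36.28°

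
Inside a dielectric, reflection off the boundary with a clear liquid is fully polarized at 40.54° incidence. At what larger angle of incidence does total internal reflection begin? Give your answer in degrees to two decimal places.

θ_c ≈ 58.79°

tan θ_B = n₂/n₁ = tan 40.54° = 0.8553.
Total internal reflection: sin θ_c = n₂/n₁ = 0.8553.
θ_c = arcsin(0.8553) = 58.79°.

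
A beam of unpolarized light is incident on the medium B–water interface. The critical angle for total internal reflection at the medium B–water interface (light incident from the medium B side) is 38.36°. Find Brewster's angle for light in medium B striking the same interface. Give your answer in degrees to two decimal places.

θ_B ≈ 31.82°

At the critical angle sin θ_c = n₂/n₁, giving n₂/n₁ = sin 38.36° = 0.6206.
Then tan θ_B = n₂/n₁ = 0.6206, so θ_B = arctan 0.6206 = 31.82°.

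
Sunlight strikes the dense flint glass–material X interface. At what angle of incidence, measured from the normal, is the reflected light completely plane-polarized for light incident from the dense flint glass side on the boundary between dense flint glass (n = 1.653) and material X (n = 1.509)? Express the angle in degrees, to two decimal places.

The reflected p-component vanishes when tan θ_B = n₂/n₁.
Here n₂/n₁ = 1.509/1.653 = 0.9129, and Brewster's law gives tan θ_B = n₂/n₁.
θ_B = arctan(0.9129) = 42.39°.

θ_B ≈ 42.39°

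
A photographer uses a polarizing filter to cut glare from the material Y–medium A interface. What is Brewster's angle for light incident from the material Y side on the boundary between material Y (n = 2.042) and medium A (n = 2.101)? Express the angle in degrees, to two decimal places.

θ_B ≈ 45.82°

The reflected p-component vanishes when tan θ_B = n₂/n₁.
tan θ_B = n₂/n₁ = 2.101/2.042 = 1.0289.
θ_B = arctan(1.0289) = 45.82°.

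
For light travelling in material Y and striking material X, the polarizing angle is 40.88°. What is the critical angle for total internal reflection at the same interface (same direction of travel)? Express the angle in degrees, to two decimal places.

From Brewster, n₂/n₁ = tan θ_B = tan 40.88° = 0.8656.
Then sin θ_c = n₂/n₁ = 0.8656, so θ_c = arcsin 0.8656 = 59.95°.

θ_c ≈ 59.95°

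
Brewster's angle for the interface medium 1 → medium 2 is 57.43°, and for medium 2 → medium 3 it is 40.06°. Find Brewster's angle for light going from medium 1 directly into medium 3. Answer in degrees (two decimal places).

Each Brewster angle gives a ratio: n₂/n₁ = tan 57.43° = 1.5655, n₃/n₂ = tan 40.06° = 0.8409.
Multiplying, n₃/n₁ = 1.5655 × 0.8409 = 1.3164, and θ_B(1→3) = arctan 1.3164 = 52.78°.

θ_B ≈ 52.78°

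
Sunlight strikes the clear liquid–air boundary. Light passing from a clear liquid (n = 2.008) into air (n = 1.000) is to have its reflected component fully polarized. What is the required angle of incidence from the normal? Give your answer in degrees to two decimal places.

At Brewster's angle the reflected and refracted rays are perpendicular, which with Snell's law gives tan θ_B = n₂/n₁.
Here n₂/n₁ = 1.000/2.008 = 0.4980, and Brewster's law gives tan θ_B = n₂/n₁. Taking the arctangent, θ_B = 26.47°.

θ_B ≈ 26.47°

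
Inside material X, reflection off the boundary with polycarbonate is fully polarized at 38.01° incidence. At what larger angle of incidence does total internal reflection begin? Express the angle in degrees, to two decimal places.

tan θ_B = n₂/n₁ = tan 38.01° = 0.7816.
Total internal reflection: sin θ_c = n₂/n₁ = 0.7816.
θ_c = arcsin(0.7816) = 51.40°.

θ_c ≈ 51.40°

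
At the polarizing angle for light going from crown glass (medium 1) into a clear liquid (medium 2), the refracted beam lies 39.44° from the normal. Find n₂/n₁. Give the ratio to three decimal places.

At Brewster incidence θ_B = 90° − θ_t = 90° − 39.44° = 50.56°.
tan θ_B = n₂/n₁, so n₂/n₁ = tan 50.56° = 1.216.

n₂/n₁ ≈ 1.216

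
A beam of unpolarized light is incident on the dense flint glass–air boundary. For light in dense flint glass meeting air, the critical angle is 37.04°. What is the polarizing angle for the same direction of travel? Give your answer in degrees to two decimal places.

sin θ_c = n₂/n₁, so n₂/n₁ = sin 37.04° = 0.6024.
Brewster: tan θ_B = n₂/n₁ = 0.6024.
θ_B = arctan(0.6024) = 31.06°.

θ_B ≈ 31.06°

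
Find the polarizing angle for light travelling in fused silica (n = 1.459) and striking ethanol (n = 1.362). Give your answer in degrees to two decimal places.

The reflected p-component vanishes when tan θ_B = n₂/n₁.
Here n₂/n₁ = 1.362/1.459 = 0.9335, and Brewster's law gives tan θ_B = n₂/n₁.
θ_B = arctan(0.9335) = 43.03°.

θ_B ≈ 43.03°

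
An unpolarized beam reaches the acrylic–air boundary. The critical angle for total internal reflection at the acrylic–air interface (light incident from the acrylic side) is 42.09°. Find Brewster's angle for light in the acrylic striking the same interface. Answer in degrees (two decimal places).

θ_B ≈ 33.83°

At the critical angle sin θ_c = n₂/n₁, giving n₂/n₁ = sin 42.09° = 0.6703.
Then tan θ_B = n₂/n₁ = 0.6703, so θ_B = arctan 0.6703 = 33.83°.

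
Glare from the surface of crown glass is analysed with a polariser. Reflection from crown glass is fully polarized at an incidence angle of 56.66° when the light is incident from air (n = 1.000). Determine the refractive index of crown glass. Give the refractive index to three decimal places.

n ≈ 1.520

Full polarization of the reflected beam means tan θ_B = n₂/n₁, where n₁ is the incident medium (air).
n₂ = n₁ tan θ_B = 1.000 × tan 56.66° = 1.520.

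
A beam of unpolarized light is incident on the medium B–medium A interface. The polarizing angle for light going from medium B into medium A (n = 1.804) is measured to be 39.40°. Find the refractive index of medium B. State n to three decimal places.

n ≈ 2.196

Full polarization of the reflected beam means tan θ_B = n₂/n₁, where n₁ is the incident medium (medium B).
n₁ = n₂ / tan θ_B = 1.804 / tan 39.40° = 2.196.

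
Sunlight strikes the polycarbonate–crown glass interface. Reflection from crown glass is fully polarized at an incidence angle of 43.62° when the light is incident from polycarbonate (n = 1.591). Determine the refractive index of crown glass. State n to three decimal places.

Full polarization of the reflected beam means tan θ_B = n₂/n₁, where n₁ is the incident medium (polycarbonate).
n₂ = n₁ tan θ_B = 1.591 × tan 43.62° = 1.516.

n ≈ 1.516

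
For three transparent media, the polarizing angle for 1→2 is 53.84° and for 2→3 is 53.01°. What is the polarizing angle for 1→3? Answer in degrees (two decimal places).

θ_B ≈ 61.17°

Each Brewster angle gives a ratio: n₂/n₁ = tan 53.84° = 1.3683, n₃/n₂ = tan 53.01° = 1.3275.
So n₃/n₁ = (n₂/n₁)(n₃/n₂) = 1.3683 × 1.3275 = 1.8165.
θ_B(1→3) = arctan(1.8165) = 61.17°.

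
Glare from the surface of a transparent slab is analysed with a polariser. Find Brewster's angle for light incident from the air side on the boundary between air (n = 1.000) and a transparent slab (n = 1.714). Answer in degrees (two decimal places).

θ_B ≈ 59.74°

Here n₂/n₁ = 1.714/1.000 = 1.7140, and Brewster's law gives tan θ_B = n₂/n₁. Taking the arctangent, θ_B = 59.74°.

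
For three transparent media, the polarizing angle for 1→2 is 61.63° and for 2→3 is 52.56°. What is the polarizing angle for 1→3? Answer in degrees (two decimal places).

θ_B ≈ 67.54°

Each Brewster angle gives a ratio: n₂/n₁ = tan 61.63° = 1.8518, n₃/n₂ = tan 52.56° = 1.3061.
n₃/n₁ = 2.4185. Then tan θ_B(1→3) = n₃/n₁, so θ_B(1→3) = arctan(2.4185) = 67.54°.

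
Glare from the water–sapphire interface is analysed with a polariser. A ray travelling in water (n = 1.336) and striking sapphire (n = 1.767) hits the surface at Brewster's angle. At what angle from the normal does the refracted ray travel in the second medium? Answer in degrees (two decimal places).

θ_t ≈ 37.09°

First find Brewster's angle: tan θ_B = 1.767/1.336 = 1.3226, giving θ_B = 52.91°.
Since θ_B + θ_t = 90° at Brewster incidence, θ_t = 90° − 52.91° = 37.09°.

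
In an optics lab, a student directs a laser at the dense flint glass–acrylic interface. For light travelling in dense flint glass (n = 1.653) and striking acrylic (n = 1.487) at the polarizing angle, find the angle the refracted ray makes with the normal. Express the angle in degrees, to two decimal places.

tan θ_B = n₂/n₁ = 1.487/1.653 = 0.8996, so θ_B = 41.97°.
Since θ_B + θ_t = 90° at Brewster incidence, θ_t = 90° − 41.97° = 48.03°.

θ_t ≈ 48.03°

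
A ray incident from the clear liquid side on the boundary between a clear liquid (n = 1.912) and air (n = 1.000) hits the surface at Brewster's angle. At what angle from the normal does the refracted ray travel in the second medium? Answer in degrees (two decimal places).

θ_t ≈ 62.39°

tan θ_B = n₂/n₁ = 1.000/1.912 = 0.5230, so θ_B = 27.61°.
At Brewster's angle the reflected and refracted rays are perpendicular, so θ_t = 90° − θ_B = 90° − 27.61° = 62.39°.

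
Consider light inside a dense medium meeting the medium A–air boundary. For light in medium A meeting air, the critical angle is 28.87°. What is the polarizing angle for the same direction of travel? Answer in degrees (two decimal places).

At the critical angle sin θ_c = n₂/n₁, giving n₂/n₁ = sin 28.87° = 0.4828.
Then tan θ_B = n₂/n₁ = 0.4828, so θ_B = arctan 0.4828 = 25.77°.

θ_B ≈ 25.77°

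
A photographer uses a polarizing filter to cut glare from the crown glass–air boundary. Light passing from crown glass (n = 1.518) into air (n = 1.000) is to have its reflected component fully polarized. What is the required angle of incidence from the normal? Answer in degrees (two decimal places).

tan θ_B = n₂/n₁ = 1.000/1.518 = 0.6588.
θ_B = arctan(0.6588) = 33.38°.

θ_B ≈ 33.38°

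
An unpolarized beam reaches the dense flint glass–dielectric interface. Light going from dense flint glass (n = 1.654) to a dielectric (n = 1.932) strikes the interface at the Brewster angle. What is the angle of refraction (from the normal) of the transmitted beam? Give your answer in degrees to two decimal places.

θ_t ≈ 40.57°

θ_B = arctan(n₂/n₁) = arctan(1.932/1.654) = 49.43°.
The refracted ray is perpendicular to the reflected ray, so θ_t = 90° − θ_B = 40.57°.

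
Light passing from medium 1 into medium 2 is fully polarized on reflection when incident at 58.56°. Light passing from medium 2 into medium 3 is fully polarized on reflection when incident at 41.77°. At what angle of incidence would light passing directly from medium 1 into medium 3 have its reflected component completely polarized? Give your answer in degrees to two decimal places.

θ_B ≈ 55.61°

n₂/n₁ = tan 58.56° = 1.6357 and n₃/n₂ = tan 41.77° = 0.8932.
n₃/n₁ = 1.4609. Then tan θ_B(1→3) = n₃/n₁, so θ_B(1→3) = arctan(1.4609) = 55.61°.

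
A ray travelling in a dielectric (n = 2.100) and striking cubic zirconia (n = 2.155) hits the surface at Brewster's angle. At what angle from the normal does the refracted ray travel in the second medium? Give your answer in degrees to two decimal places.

θ_t ≈ 44.26°

tan θ_B = n₂/n₁ = 2.155/2.100 = 1.0262, so θ_B = 45.74°.
At Brewster's angle the reflected and refracted rays are perpendicular, so θ_t = 90° − θ_B = 90° − 45.74° = 44.26°.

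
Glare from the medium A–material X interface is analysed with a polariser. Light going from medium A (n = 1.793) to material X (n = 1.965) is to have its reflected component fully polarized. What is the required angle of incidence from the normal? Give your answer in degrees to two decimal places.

θ_B ≈ 47.62°

The reflected p-component vanishes when tan θ_B = n₂/n₁.
Here n₂/n₁ = 1.965/1.793 = 1.0959, and Brewster's law gives tan θ_B = n₂/n₁.
So θ_B = arctan 1.0959 = 47.62°.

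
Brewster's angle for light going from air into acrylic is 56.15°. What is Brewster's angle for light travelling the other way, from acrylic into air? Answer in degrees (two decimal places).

The two Brewster angles are complementary: θ_B' = 90° − θ_B = 90° − 56.15° = 33.85°.

θ_B' ≈ 33.85°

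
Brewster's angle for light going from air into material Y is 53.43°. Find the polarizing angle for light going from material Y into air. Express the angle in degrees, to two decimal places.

tan θ_B' = n₁/n₂ = 1/tan θ_B, so θ_B' = 90° − θ_B.
θ_B' = 90° − 53.43° = 36.57°.

θ_B' ≈ 36.57°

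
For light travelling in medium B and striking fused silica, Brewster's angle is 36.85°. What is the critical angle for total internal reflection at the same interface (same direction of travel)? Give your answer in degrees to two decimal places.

n₂/n₁ = tan 36.85° = 0.7495; the critical angle satisfies sin θ_c = n₂/n₁.
θ_c = arcsin(0.7495) = 48.54°.

θ_c ≈ 48.54°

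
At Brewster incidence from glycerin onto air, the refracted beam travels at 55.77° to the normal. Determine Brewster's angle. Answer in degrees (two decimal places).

Since the reflected and refracted rays are at right angles at the polarizing angle, θ_B + θ_t = 90°.
θ_B = 90° − 55.77° = 34.23°.

θ_B ≈ 34.23°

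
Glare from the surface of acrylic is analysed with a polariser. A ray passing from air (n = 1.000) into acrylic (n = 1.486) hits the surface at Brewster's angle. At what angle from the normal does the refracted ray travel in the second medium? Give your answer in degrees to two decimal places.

θ_t ≈ 33.94°

θ_B = arctan(n₂/n₁) = arctan(1.486/1.000) = 56.06°.
Since θ_B + θ_t = 90° at Brewster incidence, θ_t = 90° − 56.06° = 33.94°.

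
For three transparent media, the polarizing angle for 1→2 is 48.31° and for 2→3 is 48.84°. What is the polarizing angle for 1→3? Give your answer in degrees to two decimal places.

Each Brewster angle gives a ratio: n₂/n₁ = tan 48.31° = 1.1228, n₃/n₂ = tan 48.84° = 1.1439.
n₃/n₁ = 1.2843. Then tan θ_B(1→3) = n₃/n₁, so θ_B(1→3) = arctan(1.2843) = 52.10°.

θ_B ≈ 52.10°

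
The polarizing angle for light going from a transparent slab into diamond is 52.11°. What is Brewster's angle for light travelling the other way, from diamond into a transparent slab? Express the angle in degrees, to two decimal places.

θ_B' ≈ 37.89°

Reversing the direction swaps n₁ and n₂, so tan θ_B' = 1/tan θ_B and θ_B' = 90° − θ_B.
Hence θ_B' = 90° − 52.11° = 37.89°.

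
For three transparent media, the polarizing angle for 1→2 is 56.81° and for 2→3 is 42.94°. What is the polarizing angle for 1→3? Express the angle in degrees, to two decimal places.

n₂/n₁ = tan 56.81° = 1.5287 and n₃/n₂ = tan 42.94° = 0.9306.
So n₃/n₁ = (n₂/n₁)(n₃/n₂) = 1.5287 × 0.9306 = 1.4226.
θ_B(1→3) = arctan(1.4226) = 54.89°.

θ_B ≈ 54.89°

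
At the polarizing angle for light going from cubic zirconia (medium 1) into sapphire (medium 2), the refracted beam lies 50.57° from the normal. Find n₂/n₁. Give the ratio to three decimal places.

n₂/n₁ ≈ 0.822

At Brewster incidence θ_B = 90° − θ_t = 90° − 50.57° = 39.43°.
Then n₂/n₁ = tan θ_B = tan 39.43° = 0.822.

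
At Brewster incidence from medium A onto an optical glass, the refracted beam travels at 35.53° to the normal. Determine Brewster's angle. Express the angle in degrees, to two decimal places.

Since the reflected and refracted rays are at right angles at the polarizing angle, θ_B + θ_t = 90°.
So θ_B = 90° − θ_t = 90° − 35.53° = 54.47°.

θ_B ≈ 54.47°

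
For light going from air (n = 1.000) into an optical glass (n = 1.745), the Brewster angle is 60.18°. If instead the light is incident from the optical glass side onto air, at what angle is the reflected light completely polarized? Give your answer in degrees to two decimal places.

θ_B' ≈ 29.82°

The two Brewster angles are complementary: θ_B' = 90° − θ_B = 90° − 60.18° = 29.82°.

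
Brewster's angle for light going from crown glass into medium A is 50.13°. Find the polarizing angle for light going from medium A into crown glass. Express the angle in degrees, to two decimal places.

Reversing the direction swaps n₁ and n₂, so tan θ_B' = 1/tan θ_B and θ_B' = 90° − θ_B.
Hence θ_B' = 90° − 50.13° = 39.87°.

θ_B' ≈ 39.87°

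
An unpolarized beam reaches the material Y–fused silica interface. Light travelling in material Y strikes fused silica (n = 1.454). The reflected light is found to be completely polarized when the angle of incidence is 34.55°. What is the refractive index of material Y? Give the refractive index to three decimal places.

n ≈ 2.112

Full polarization of the reflected beam means tan θ_B = n₂/n₁, where n₁ is the incident medium (material Y).
n₁ = n₂ / tan θ_B = 1.454 / tan 34.55° = 2.112.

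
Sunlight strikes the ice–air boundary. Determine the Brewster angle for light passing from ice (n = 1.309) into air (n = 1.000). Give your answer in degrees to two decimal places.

The reflected p-component vanishes when tan θ_B = n₂/n₁.
Brewster's condition: tan θ_B = n₂/n₁ = 1.000/1.309 = 0.7639.
θ_B = arctan(0.7639) = 37.38°.

θ_B ≈ 37.38°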